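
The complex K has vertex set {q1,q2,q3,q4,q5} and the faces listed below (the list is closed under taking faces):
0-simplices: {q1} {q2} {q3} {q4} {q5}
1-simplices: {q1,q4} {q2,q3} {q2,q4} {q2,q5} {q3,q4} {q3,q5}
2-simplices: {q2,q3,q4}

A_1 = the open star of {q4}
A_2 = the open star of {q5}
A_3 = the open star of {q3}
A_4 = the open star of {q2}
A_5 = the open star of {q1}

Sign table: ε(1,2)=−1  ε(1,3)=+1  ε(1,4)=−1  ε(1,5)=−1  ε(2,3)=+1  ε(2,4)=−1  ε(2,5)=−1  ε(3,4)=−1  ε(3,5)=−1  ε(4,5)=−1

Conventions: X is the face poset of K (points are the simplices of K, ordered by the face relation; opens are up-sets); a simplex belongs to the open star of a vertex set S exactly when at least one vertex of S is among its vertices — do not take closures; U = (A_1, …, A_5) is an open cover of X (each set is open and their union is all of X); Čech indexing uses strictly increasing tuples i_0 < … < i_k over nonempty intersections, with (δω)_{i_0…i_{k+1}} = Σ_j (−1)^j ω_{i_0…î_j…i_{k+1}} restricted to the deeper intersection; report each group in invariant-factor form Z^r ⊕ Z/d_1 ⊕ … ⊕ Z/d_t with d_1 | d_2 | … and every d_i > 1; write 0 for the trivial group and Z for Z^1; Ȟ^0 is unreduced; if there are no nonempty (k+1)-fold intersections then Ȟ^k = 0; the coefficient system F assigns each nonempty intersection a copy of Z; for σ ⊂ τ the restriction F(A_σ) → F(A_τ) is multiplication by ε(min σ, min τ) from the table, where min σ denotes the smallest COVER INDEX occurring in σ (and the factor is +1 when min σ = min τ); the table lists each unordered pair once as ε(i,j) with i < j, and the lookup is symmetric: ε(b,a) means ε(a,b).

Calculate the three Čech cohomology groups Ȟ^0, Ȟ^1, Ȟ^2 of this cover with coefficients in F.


Ȟ^0(U;F) ≅ Z, Ȟ^1(U;F) ≅ Z and Ȟ^2(U;F) ≅ 0

nonempty intersections:
  A1={{q4},{q1,q4},{q2,q4},{q3,q4},{q2,q3,q4}} A2={{q5},{q2,q5},{q3,q5}} A3={{q3},{q2,q3},{q3,q4},{q3,q5},{q2,q3,q4}} A4={{q2},{q2,q3},{q2,q4},{q2,q5},{q2,q3,q4}} A5={{q1},{q1,q4}}
  A13={{q3,q4},{q2,q3,q4}} A14={{q2,q4},{q2,q3,q4}} A15={{q1,q4}} A23={{q3,q5}} A24={{q2,q5}} A34={{q2,q3},{q2,q3,q4}}
  A134={{q2,q3,q4}}
C dims 5,6,1; δ0: rk 4, SNF 1^4; δ1: rk 1, SNF 1^1
Ȟ^0: (5−4)−0=1 ⇒ Z
Ȟ^1: (6−1)−4=1 ⇒ Z
Ȟ^2: (1−0)−1=0 ⇒ 0


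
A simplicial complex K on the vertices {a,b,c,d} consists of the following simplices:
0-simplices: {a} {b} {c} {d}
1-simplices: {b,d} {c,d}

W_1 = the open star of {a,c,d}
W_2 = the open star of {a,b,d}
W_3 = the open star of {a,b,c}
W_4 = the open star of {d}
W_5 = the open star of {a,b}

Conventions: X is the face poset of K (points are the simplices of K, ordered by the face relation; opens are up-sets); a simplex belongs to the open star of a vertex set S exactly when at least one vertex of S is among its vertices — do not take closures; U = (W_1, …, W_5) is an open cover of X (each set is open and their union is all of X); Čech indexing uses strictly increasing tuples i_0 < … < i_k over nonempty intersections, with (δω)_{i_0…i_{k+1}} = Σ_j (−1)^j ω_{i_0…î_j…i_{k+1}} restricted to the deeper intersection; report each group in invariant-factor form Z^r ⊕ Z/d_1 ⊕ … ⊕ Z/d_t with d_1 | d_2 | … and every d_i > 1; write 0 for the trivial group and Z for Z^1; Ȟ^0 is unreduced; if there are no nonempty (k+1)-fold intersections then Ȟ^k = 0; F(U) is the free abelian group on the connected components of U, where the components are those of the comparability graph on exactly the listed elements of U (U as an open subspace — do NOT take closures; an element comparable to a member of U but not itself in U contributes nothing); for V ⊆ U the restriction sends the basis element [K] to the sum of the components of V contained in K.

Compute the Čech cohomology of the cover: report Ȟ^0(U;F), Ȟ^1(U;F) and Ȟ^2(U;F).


cover nerve:
  W1={{a},{c},{d},{b,d},{c,d}} W2={{a},{b},{d},{b,d},{c,d}} W3={{a},{b},{c},{b,d},{c,d}} W4={{d},{b,d},{c,d}} W5={{a},{b},{b,d}}
  W12={{a},{d},{b,d},{c,d}} W13={{a},{c},{b,d},{c,d}} W14={{d},{b,d},{c,d}} W15={{a},{b,d}} W23={{a},{b},{b,d},{c,d}} W24={{d},{b,d},{c,d}} W25={{a},{b},{b,d}} W34={{b,d},{c,d}} W35={{a},{b},{b,d}} W45={{b,d}}
  W123={{a},{b,d},{c,d}} W124={{d},{b,d},{c,d}} W125={{a},{b,d}} W134={{b,d},{c,d}} W135={{a},{b,d}} W145={{b,d}} W234={{b,d},{c,d}} W235={{a},{b},{b,d}} W245={{b,d}} W345={{b,d}}
  W1234={{b,d},{c,d}} W1235={{a},{b,d}} W1245={{b,d}} W1345={{b,d}} W2345={{b,d}}
  W12345={{b,d}}
components per intersection:
  W1: {{a}} {{c},{d},{b,d},{c,d}}
  W2: {{a}} {{b},{d},{b,d},{c,d}}
  W3: {{a}} {{b},{b,d}} {{c},{c,d}}
  W4: {{d},{b,d},{c,d}}
  W5: {{a}} {{b},{b,d}}
  W12: {{a}} {{d},{b,d},{c,d}}
  W13: {{a}} {{c},{c,d}} {{b,d}}
  W14: {{d},{b,d},{c,d}}
  W15: {{a}} {{b,d}}
  W23: {{a}} {{b},{b,d}} {{c,d}}
  W24: {{d},{b,d},{c,d}}
  W25: {{a}} {{b},{b,d}}
  W34: {{b,d}} {{c,d}}
  W35: {{a}} {{b},{b,d}}
  W45: {{b,d}}
  W123: {{a}} {{b,d}} {{c,d}}
  W124: {{d},{b,d},{c,d}}
  W125: {{a}} {{b,d}}
  W134: {{b,d}} {{c,d}}
  W135: {{a}} {{b,d}}
  W145: {{b,d}}
  W234: {{b,d}} {{c,d}}
  W235: {{a}} {{b},{b,d}}
  W245: {{b,d}}
  W345: {{b,d}}
  W1234: {{b,d}} {{c,d}}
  W1235: {{a}} {{b,d}}
  W1245: {{b,d}}
  W1345: {{b,d}}
  W2345: {{b,d}}
  W12345: {{b,d}}
C dims 10,19,17,7; δ0: rk 8, SNF 1^8; δ1: rk 11, SNF 1^11; δ2: rk 6, SNF 1^6
Ȟ^0: (10−8)−0=2 ⇒ Z^2
Ȟ^1: (19−11)−8=0 ⇒ 0
Ȟ^2: (17−6)−11=0 ⇒ 0

Ȟ^0(U;F) ≅ Z^2; Ȟ^1(U;F) ≅ 0; Ȟ^2(U;F) ≅ 0


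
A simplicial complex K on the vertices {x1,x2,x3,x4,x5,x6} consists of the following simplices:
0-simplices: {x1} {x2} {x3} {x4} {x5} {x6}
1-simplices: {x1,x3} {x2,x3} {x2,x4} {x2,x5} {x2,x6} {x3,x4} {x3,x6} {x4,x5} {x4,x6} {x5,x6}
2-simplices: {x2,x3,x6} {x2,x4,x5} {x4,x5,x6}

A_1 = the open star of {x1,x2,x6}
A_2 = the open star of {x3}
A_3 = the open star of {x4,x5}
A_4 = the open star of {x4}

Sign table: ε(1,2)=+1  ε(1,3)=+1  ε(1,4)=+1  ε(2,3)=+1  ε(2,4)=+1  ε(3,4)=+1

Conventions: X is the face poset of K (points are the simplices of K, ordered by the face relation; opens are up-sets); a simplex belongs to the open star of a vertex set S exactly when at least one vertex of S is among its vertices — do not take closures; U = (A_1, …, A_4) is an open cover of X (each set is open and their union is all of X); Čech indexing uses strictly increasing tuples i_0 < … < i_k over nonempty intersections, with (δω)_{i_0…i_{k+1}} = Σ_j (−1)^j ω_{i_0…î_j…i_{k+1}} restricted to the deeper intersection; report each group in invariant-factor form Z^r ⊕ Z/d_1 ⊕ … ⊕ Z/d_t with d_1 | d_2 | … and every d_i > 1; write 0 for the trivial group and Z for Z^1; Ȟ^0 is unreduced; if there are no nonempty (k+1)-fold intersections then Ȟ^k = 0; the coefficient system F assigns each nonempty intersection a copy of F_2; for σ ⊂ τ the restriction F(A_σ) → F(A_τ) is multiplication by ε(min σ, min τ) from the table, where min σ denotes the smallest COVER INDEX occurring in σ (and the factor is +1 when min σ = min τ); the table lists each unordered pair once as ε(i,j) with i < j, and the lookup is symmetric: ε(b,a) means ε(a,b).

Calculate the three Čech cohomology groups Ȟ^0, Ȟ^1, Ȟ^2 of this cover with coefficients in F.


intersection data:
  A1={{x1},{x2},{x6},{x1,x3},{x2,x3},{x2,x4},{x2,x5},{x2,x6},{x3,x6},{x4,x6},{x5,x6},{x2,x3,x6},{x2,x4,x5},{x4,x5,x6}} A2={{x3},{x1,x3},{x2,x3},{x3,x4},{x3,x6},{x2,x3,x6}} A3={{x4},{x5},{x2,x4},{x2,x5},{x3,x4},{x4,x5},{x4,x6},{x5,x6},{x2,x4,x5},{x4,x5,x6}} A4={{x4},{x2,x4},{x3,x4},{x4,x5},{x4,x6},{x2,x4,x5},{x4,x5,x6}}
  A12={{x1,x3},{x2,x3},{x3,x6},{x2,x3,x6}} A13={{x2,x4},{x2,x5},{x4,x6},{x5,x6},{x2,x4,x5},{x4,x5,x6}} A14={{x2,x4},{x4,x6},{x2,x4,x5},{x4,x5,x6}} A23={{x3,x4}} A24={{x3,x4}} A34={{x4},{x2,x4},{x3,x4},{x4,x5},{x4,x6},{x2,x4,x5},{x4,x5,x6}}
  A134={{x2,x4},{x4,x6},{x2,x4,x5},{x4,x5,x6}} A234={{x3,x4}}
C dims 4,6,2; δ0: rk_F2 3; δ1: rk_F2 2
Ȟ^0 = (4 − 3) − 0 = 1, so Ȟ^0 ≅ Z/2
Ȟ^1 = (6 − 2) − 3 = 1, so Ȟ^1 ≅ Z/2
Ȟ^2 = (2 − 0) − 2 = 0, so Ȟ^2 ≅ 0

Ȟ^0 = Z/2, Ȟ^1 = Z/2 and Ȟ^2 = 0


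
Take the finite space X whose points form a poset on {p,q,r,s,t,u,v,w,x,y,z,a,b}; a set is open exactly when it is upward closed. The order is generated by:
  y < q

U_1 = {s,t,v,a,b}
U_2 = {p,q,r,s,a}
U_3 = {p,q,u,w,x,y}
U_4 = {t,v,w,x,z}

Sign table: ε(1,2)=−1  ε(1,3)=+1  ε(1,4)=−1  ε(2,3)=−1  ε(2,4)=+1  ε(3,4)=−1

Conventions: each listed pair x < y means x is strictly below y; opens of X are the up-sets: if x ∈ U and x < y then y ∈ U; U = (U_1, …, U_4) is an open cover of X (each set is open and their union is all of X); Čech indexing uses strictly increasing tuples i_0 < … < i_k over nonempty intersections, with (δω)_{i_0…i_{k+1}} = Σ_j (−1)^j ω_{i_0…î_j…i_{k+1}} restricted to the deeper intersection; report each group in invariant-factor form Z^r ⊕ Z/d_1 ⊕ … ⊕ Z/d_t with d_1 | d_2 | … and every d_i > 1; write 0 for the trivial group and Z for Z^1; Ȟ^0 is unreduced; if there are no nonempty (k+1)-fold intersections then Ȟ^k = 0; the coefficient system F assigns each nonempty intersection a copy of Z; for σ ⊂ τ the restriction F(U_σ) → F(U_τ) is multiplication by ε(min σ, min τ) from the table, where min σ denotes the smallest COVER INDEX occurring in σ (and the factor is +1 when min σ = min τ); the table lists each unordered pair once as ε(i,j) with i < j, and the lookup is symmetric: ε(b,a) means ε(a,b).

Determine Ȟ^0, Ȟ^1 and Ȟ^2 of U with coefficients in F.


nerve simplices:
  U12={s,a} U14={t,v} U23={p,q} U34={w,x}
C dims 4,4; δ0: rk 3, SNF 1^3
degree 0: 4−3−0 = 1 → Ȟ^0 ≅ Z
degree 1: 4−0−3 = 1 → Ȟ^1 ≅ Z
degree 2: 0−0−0 = 0 → Ȟ^2 ≅ 0

Ȟ^0(U;F) ≅ Z; Ȟ^1(U;F) ≅ Z; Ȟ^2(U;F) ≅ 0


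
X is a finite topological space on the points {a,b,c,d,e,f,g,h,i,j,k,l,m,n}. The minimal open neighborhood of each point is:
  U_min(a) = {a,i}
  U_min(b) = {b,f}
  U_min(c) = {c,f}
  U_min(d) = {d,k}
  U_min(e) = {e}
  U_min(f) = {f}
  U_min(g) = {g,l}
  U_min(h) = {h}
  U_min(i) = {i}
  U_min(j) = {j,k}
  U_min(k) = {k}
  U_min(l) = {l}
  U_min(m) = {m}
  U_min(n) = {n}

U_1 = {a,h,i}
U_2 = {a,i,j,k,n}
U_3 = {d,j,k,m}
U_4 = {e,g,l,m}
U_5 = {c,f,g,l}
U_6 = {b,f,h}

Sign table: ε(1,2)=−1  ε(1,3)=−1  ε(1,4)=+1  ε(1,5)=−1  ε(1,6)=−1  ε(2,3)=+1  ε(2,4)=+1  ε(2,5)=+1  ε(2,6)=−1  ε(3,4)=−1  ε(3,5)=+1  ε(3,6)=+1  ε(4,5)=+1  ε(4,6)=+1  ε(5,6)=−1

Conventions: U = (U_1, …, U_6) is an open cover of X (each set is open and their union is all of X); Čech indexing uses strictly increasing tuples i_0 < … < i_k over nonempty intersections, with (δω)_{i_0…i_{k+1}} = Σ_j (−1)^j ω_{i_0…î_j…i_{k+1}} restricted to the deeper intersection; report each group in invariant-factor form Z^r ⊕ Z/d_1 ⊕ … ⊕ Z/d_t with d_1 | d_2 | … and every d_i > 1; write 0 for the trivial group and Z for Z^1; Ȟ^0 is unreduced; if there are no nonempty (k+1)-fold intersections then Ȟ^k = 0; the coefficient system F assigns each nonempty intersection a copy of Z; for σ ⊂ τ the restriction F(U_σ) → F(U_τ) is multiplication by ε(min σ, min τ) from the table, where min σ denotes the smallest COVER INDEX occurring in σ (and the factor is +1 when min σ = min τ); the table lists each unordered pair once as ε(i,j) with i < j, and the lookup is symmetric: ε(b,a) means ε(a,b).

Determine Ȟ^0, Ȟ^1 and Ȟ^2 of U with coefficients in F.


Ȟ^0 ≅ Z, Ȟ^1 ≅ Z, Ȟ^2 ≅ 0

nonempty intersections:
  U12={a,i} U16={h} U23={j,k} U34={m} U45={g,l} U56={f}
C dims 6,6; δ0: rk 5, SNF 1^5
Ȟ^0: (6−5)−0=1 ⇒ Z
Ȟ^1: (6−0)−5=1 ⇒ Z
Ȟ^2: (0−0)−0=0 ⇒ 0


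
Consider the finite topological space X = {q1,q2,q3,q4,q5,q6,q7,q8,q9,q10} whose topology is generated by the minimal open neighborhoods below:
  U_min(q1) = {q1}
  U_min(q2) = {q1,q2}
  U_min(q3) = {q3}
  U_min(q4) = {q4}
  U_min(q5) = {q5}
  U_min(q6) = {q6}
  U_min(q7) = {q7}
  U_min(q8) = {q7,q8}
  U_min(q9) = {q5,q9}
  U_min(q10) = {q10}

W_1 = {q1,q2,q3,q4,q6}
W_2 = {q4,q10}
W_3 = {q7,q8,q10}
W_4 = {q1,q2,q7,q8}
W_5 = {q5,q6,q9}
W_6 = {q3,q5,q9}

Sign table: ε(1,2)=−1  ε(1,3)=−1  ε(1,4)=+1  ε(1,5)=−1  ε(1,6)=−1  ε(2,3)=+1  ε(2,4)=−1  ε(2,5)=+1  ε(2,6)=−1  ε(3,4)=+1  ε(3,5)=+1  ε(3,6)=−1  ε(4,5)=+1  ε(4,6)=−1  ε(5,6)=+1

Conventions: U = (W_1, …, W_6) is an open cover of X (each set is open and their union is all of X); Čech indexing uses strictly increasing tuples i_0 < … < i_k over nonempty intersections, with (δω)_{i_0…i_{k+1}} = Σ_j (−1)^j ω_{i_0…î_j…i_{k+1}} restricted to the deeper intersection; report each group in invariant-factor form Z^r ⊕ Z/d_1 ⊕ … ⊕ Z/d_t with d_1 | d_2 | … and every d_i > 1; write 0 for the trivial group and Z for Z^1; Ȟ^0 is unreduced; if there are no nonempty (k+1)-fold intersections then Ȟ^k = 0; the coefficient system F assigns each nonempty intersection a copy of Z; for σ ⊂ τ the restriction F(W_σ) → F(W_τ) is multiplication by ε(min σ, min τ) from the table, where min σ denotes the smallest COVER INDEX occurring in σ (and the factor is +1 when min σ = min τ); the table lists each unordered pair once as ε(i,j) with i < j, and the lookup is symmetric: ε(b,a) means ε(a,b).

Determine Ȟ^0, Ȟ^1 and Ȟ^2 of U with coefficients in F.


nonempty intersections:
  W12={q4} W14={q1,q2} W15={q6} W16={q3} W23={q10} W34={q7,q8} W56={q5,q9}
C dims 6,7; δ0: rk 6, SNF 1^5·2
Ȟ^0: (6−6)−0=0 ⇒ 0
Ȟ^1: (7−0)−6=1 plus torsion [2] ⇒ Z ⊕ Z/2
Ȟ^2: (0−0)−0=0 ⇒ 0

Ȟ^0 ≅ 0; Ȟ^1 ≅ Z ⊕ Z/2; Ȟ^2 ≅ 0


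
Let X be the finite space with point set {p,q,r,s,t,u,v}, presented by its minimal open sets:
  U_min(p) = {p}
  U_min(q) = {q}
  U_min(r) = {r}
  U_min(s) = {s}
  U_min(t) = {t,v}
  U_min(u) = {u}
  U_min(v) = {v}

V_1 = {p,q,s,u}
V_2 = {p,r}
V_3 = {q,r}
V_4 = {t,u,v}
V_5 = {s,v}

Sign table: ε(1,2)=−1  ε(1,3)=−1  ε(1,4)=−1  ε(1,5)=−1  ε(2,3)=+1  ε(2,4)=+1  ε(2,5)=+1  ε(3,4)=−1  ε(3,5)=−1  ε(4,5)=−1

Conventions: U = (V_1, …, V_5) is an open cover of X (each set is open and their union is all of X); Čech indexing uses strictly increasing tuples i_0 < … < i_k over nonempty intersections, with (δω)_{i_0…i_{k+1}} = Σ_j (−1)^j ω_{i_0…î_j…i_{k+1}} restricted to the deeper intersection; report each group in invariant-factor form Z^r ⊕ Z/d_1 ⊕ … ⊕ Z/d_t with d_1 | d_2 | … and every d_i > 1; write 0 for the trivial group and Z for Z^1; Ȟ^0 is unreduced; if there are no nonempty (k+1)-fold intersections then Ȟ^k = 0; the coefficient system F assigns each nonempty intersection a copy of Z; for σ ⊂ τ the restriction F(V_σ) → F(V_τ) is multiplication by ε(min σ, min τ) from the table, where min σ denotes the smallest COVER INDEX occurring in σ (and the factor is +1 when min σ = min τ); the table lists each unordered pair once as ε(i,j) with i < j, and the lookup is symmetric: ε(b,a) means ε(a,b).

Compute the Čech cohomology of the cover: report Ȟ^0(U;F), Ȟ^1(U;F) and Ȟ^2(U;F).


intersection data:
  V12={p} V13={q} V14={u} V15={s} V23={r} V45={v}
C dims 5,6; δ0: rk 5, SNF 1^4·2
Ȟ^0 = (5 − 5) − 0 = 0, so Ȟ^0 ≅ 0
Ȟ^1 = (6 − 0) − 5 = 1 plus torsion [2], so Ȟ^1 ≅ Z ⊕ Z/2
Ȟ^2 = (0 − 0) − 0 = 0, so Ȟ^2 ≅ 0

Ȟ^0(U;F) ≅ 0, Ȟ^1(U;F) ≅ Z ⊕ Z/2, Ȟ^2(U;F) ≅ 0


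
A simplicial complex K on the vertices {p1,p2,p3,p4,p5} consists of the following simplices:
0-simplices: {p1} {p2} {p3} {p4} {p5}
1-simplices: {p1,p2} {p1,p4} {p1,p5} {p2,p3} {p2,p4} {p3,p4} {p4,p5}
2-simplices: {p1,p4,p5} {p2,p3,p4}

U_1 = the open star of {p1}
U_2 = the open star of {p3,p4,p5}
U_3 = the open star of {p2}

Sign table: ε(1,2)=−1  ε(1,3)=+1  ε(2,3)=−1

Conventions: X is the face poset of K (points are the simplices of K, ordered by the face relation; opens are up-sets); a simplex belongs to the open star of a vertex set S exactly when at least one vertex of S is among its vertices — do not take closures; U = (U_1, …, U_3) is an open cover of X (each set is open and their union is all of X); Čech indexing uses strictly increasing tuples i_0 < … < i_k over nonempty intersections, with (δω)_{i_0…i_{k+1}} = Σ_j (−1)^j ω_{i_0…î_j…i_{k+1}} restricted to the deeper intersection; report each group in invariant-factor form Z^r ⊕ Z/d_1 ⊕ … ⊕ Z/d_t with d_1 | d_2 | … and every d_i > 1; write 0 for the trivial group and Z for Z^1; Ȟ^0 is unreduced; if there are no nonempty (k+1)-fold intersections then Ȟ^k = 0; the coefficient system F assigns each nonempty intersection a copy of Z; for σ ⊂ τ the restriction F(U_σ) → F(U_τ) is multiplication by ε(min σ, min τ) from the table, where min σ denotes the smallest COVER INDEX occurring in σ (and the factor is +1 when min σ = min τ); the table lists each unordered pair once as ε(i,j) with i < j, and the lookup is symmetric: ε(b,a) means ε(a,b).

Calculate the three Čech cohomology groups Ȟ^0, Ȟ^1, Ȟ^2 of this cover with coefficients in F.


nerve simplices:
  U1={{p1},{p1,p2},{p1,p4},{p1,p5},{p1,p4,p5}} U2={{p3},{p4},{p5},{p1,p4},{p1,p5},{p2,p3},{p2,p4},{p3,p4},{p4,p5},{p1,p4,p5},{p2,p3,p4}} U3={{p2},{p1,p2},{p2,p3},{p2,p4},{p2,p3,p4}}
  U12={{p1,p4},{p1,p5},{p1,p4,p5}} U13={{p1,p2}} U23={{p2,p3},{p2,p4},{p2,p3,p4}}
C dims 3,3; δ0: rk 2, SNF 1^2
degree 0: 3−2−0 = 1 → Ȟ^0 ≅ Z
degree 1: 3−0−2 = 1 → Ȟ^1 ≅ Z
degree 2: 0−0−0 = 0 → Ȟ^2 ≅ 0

Ȟ^0(U;F) ≅ Z, Ȟ^1(U;F) ≅ Z, Ȟ^2(U;F) ≅ 0


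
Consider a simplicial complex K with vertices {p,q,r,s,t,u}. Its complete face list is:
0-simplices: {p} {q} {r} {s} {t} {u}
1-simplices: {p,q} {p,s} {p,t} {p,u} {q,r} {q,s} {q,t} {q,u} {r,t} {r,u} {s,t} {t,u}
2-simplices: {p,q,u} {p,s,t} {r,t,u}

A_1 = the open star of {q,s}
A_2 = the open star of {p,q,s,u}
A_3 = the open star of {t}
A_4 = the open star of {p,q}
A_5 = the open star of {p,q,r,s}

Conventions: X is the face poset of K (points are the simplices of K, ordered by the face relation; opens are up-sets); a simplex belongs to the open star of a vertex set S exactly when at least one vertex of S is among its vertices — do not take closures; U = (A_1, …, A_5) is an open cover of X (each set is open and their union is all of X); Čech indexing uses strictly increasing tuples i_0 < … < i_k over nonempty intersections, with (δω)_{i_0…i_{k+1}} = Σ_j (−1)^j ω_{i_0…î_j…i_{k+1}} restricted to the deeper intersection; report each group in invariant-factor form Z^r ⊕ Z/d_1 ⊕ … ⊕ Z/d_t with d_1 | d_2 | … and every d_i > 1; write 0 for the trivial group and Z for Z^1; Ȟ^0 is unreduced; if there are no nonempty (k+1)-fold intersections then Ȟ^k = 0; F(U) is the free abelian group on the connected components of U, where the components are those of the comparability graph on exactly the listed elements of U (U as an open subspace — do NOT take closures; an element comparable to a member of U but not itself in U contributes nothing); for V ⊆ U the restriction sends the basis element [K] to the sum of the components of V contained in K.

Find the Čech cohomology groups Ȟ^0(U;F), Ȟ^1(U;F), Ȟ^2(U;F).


cover nerve:
  A1={{q},{s},{p,q},{p,s},{q,r},{q,s},{q,t},{q,u},{s,t},{p,q,u},{p,s,t}} A2={{p},{q},{s},{u},{p,q},{p,s},{p,t},{p,u},{q,r},{q,s},{q,t},{q,u},{r,u},{s,t},{t,u},{p,q,u},{p,s,t},{r,t,u}} A3={{t},{p,t},{q,t},{r,t},{s,t},{t,u},{p,s,t},{r,t,u}} A4={{p},{q},{p,q},{p,s},{p,t},{p,u},{q,r},{q,s},{q,t},{q,u},{p,q,u},{p,s,t}} A5={{p},{q},{r},{s},{p,q},{p,s},{p,t},{p,u},{q,r},{q,s},{q,t},{q,u},{r,t},{r,u},{s,t},{p,q,u},{p,s,t},{r,t,u}}
  A12={{q},{s},{p,q},{p,s},{q,r},{q,s},{q,t},{q,u},{s,t},{p,q,u},{p,s,t}} A13={{q,t},{s,t},{p,s,t}} A14={{q},{p,q},{p,s},{q,r},{q,s},{q,t},{q,u},{p,q,u},{p,s,t}} A15={{q},{s},{p,q},{p,s},{q,r},{q,s},{q,t},{q,u},{s,t},{p,q,u},{p,s,t}} A23={{p,t},{q,t},{s,t},{t,u},{p,s,t},{r,t,u}} A24={{p},{q},{p,q},{p,s},{p,t},{p,u},{q,r},{q,s},{q,t},{q,u},{p,q,u},{p,s,t}} A25={{p},{q},{s},{p,q},{p,s},{p,t},{p,u},{q,r},{q,s},{q,t},{q,u},{r,u},{s,t},{p,q,u},{p,s,t},{r,t,u}} A34={{p,t},{q,t},{p,s,t}} A35={{p,t},{q,t},{r,t},{s,t},{p,s,t},{r,t,u}} A45={{p},{q},{p,q},{p,s},{p,t},{p,u},{q,r},{q,s},{q,t},{q,u},{p,q,u},{p,s,t}}
  A123={{q,t},{s,t},{p,s,t}} A124={{q},{p,q},{p,s},{q,r},{q,s},{q,t},{q,u},{p,q,u},{p,s,t}} A125={{q},{s},{p,q},{p,s},{q,r},{q,s},{q,t},{q,u},{s,t},{p,q,u},{p,s,t}} A134={{q,t},{p,s,t}} A135={{q,t},{s,t},{p,s,t}} A145={{q},{p,q},{p,s},{q,r},{q,s},{q,t},{q,u},{p,q,u},{p,s,t}} A234={{p,t},{q,t},{p,s,t}} A235={{p,t},{q,t},{s,t},{p,s,t},{r,t,u}} A245={{p},{q},{p,q},{p,s},{p,t},{p,u},{q,r},{q,s},{q,t},{q,u},{p,q,u},{p,s,t}} A345={{p,t},{q,t},{p,s,t}}
  A1234={{q,t},{p,s,t}} A1235={{q,t},{s,t},{p,s,t}} A1245={{q},{p,q},{p,s},{q,r},{q,s},{q,t},{q,u},{p,q,u},{p,s,t}} A1345={{q,t},{p,s,t}} A2345={{p,t},{q,t},{p,s,t}}
  A12345={{q,t},{p,s,t}}
components per intersection:
  A1: {{q},{s},{p,q},{p,s},{q,r},{q,s},{q,t},{q,u},{s,t},{p,q,u},{p,s,t}}
  A2: {{p},{q},{s},{u},{p,q},{p,s},{p,t},{p,u},{q,r},{q,s},{q,t},{q,u},{r,u},{s,t},{t,u},{p,q,u},{p,s,t},{r,t,u}}
  A3: {{t},{p,t},{q,t},{r,t},{s,t},{t,u},{p,s,t},{r,t,u}}
  A4: {{p},{q},{p,q},{p,s},{p,t},{p,u},{q,r},{q,s},{q,t},{q,u},{p,q,u},{p,s,t}}
  A5: {{p},{q},{r},{s},{p,q},{p,s},{p,t},{p,u},{q,r},{q,s},{q,t},{q,u},{r,t},{r,u},{s,t},{p,q,u},{p,s,t},{r,t,u}}
  A12: {{q},{s},{p,q},{p,s},{q,r},{q,s},{q,t},{q,u},{s,t},{p,q,u},{p,s,t}}
  A13: {{q,t}} {{s,t},{p,s,t}}
  A14: {{q},{p,q},{q,r},{q,s},{q,t},{q,u},{p,q,u}} {{p,s},{p,s,t}}
  A15: {{q},{s},{p,q},{p,s},{q,r},{q,s},{q,t},{q,u},{s,t},{p,q,u},{p,s,t}}
  A23: {{p,t},{s,t},{p,s,t}} {{q,t}} {{t,u},{r,t,u}}
  A24: {{p},{q},{p,q},{p,s},{p,t},{p,u},{q,r},{q,s},{q,t},{q,u},{p,q,u},{p,s,t}}
  A25: {{p},{q},{s},{p,q},{p,s},{p,t},{p,u},{q,r},{q,s},{q,t},{q,u},{s,t},{p,q,u},{p,s,t}} {{r,u},{r,t,u}}
  A34: {{p,t},{p,s,t}} {{q,t}}
  A35: {{p,t},{s,t},{p,s,t}} {{q,t}} {{r,t},{r,t,u}}
  A45: {{p},{q},{p,q},{p,s},{p,t},{p,u},{q,r},{q,s},{q,t},{q,u},{p,q,u},{p,s,t}}
  A123: {{q,t}} {{s,t},{p,s,t}}
  A124: {{q},{p,q},{q,r},{q,s},{q,t},{q,u},{p,q,u}} {{p,s},{p,s,t}}
  A125: {{q},{s},{p,q},{p,s},{q,r},{q,s},{q,t},{q,u},{s,t},{p,q,u},{p,s,t}}
  A134: {{q,t}} {{p,s,t}}
  A135: {{q,t}} {{s,t},{p,s,t}}
  A145: {{q},{p,q},{q,r},{q,s},{q,t},{q,u},{p,q,u}} {{p,s},{p,s,t}}
  A234: {{p,t},{p,s,t}} {{q,t}}
  A235: {{p,t},{s,t},{p,s,t}} {{q,t}} {{r,t,u}}
  A245: {{p},{q},{p,q},{p,s},{p,t},{p,u},{q,r},{q,s},{q,t},{q,u},{p,q,u},{p,s,t}}
  A345: {{p,t},{p,s,t}} {{q,t}}
  A1234: {{q,t}} {{p,s,t}}
  A1235: {{q,t}} {{s,t},{p,s,t}}
  A1245: {{q},{p,q},{q,r},{q,s},{q,t},{q,u},{p,q,u}} {{p,s},{p,s,t}}
  A1345: {{q,t}} {{p,s,t}}
  A2345: {{p,t},{p,s,t}} {{q,t}}
  A12345: {{q,t}} {{p,s,t}}
C dims 5,18,19,10; δ0: rk 4, SNF 1^4; δ1: rk 11, SNF 1^11; δ2: rk 8, SNF 1^8
Ȟ^0: (5−4)−0=1 ⇒ Z
Ȟ^1: (18−11)−4=3 ⇒ Z^3
Ȟ^2: (19−8)−11=0 ⇒ 0

Ȟ^0 = Z, Ȟ^1 = Z^3 and Ȟ^2 = 0


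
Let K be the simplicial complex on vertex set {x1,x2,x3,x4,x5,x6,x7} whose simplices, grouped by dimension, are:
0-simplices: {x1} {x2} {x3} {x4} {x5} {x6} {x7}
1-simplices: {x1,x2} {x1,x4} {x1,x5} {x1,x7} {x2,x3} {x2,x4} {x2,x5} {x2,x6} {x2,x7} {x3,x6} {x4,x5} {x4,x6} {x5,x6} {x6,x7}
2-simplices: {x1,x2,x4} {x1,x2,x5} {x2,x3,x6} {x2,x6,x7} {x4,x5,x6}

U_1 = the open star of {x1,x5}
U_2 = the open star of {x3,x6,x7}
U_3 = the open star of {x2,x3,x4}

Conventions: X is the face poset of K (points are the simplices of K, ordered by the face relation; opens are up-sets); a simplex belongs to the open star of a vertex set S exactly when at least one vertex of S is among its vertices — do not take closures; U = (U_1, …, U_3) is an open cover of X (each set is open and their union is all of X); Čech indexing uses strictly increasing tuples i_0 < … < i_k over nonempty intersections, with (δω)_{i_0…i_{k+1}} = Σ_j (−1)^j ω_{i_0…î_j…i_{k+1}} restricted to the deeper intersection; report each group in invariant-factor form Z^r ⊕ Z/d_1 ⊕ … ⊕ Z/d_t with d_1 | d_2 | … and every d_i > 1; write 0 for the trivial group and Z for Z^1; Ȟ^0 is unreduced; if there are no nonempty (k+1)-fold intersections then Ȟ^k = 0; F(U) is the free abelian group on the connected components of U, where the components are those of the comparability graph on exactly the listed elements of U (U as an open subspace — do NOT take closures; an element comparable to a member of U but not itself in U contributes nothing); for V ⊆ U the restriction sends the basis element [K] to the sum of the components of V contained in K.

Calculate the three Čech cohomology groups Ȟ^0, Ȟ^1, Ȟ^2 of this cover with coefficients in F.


nerve of the cover:
  U1={{x1},{x5},{x1,x2},{x1,x4},{x1,x5},{x1,x7},{x2,x5},{x4,x5},{x5,x6},{x1,x2,x4},{x1,x2,x5},{x4,x5,x6}} U2={{x3},{x6},{x7},{x1,x7},{x2,x3},{x2,x6},{x2,x7},{x3,x6},{x4,x6},{x5,x6},{x6,x7},{x2,x3,x6},{x2,x6,x7},{x4,x5,x6}} U3={{x2},{x3},{x4},{x1,x2},{x1,x4},{x2,x3},{x2,x4},{x2,x5},{x2,x6},{x2,x7},{x3,x6},{x4,x5},{x4,x6},{x1,x2,x4},{x1,x2,x5},{x2,x3,x6},{x2,x6,x7},{x4,x5,x6}}
  U12={{x1,x7},{x5,x6},{x4,x5,x6}} U13={{x1,x2},{x1,x4},{x2,x5},{x4,x5},{x1,x2,x4},{x1,x2,x5},{x4,x5,x6}} U23={{x3},{x2,x3},{x2,x6},{x2,x7},{x3,x6},{x4,x6},{x2,x3,x6},{x2,x6,x7},{x4,x5,x6}}
  U123={{x4,x5,x6}}
components per intersection:
  U1: {{x1},{x5},{x1,x2},{x1,x4},{x1,x5},{x1,x7},{x2,x5},{x4,x5},{x5,x6},{x1,x2,x4},{x1,x2,x5},{x4,x5,x6}}
  U2: {{x3},{x6},{x7},{x1,x7},{x2,x3},{x2,x6},{x2,x7},{x3,x6},{x4,x6},{x5,x6},{x6,x7},{x2,x3,x6},{x2,x6,x7},{x4,x5,x6}}
  U3: {{x2},{x3},{x4},{x1,x2},{x1,x4},{x2,x3},{x2,x4},{x2,x5},{x2,x6},{x2,x7},{x3,x6},{x4,x5},{x4,x6},{x1,x2,x4},{x1,x2,x5},{x2,x3,x6},{x2,x6,x7},{x4,x5,x6}}
  U12: {{x1,x7}} {{x5,x6},{x4,x5,x6}}
  U13: {{x1,x2},{x1,x4},{x2,x5},{x1,x2,x4},{x1,x2,x5}} {{x4,x5},{x4,x5,x6}}
  U23: {{x3},{x2,x3},{x2,x6},{x2,x7},{x3,x6},{x2,x3,x6},{x2,x6,x7}} {{x4,x6},{x4,x5,x6}}
  U123: {{x4,x5,x6}}
C dims 3,6,1; δ0: rk 2, SNF 1^2; δ1: rk 1, SNF 1^1
Ȟ^0 = (3 − 2) − 0 = 1, so Ȟ^0 ≅ Z
Ȟ^1 = (6 − 1) − 2 = 3, so Ȟ^1 ≅ Z^3
Ȟ^2 = (1 − 0) − 1 = 0, so Ȟ^2 ≅ 0

Ȟ^0 = Z, Ȟ^1 = Z^3 and Ȟ^2 = 0


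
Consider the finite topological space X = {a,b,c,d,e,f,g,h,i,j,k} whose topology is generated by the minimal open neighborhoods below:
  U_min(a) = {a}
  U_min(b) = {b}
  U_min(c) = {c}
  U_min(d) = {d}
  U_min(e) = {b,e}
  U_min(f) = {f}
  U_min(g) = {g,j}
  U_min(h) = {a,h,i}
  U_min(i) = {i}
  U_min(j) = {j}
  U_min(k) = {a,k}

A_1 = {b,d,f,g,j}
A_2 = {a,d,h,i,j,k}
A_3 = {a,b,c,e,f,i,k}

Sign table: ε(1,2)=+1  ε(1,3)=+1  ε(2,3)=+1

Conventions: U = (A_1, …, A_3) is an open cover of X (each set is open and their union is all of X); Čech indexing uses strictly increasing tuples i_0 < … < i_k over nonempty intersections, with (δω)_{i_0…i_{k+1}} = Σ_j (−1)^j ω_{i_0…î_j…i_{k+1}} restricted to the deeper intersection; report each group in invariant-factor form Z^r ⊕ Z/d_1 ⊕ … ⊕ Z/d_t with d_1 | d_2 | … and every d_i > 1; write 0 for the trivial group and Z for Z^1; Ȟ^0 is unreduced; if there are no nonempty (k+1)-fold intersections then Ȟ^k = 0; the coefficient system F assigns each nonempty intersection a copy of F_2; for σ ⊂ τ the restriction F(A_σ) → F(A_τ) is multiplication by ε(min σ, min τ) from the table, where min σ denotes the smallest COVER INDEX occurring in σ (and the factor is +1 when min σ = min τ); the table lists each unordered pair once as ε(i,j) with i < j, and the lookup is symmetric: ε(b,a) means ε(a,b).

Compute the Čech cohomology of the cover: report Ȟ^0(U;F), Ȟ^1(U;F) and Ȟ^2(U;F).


intersection data:
  A12={d,j} A13={b,f} A23={a,i,k}
C dims 3,3; δ0: rk_F2 2
Ȟ^0 = (3 − 2) − 0 = 1, so Ȟ^0 ≅ Z/2
Ȟ^1 = (3 − 0) − 2 = 1, so Ȟ^1 ≅ Z/2
Ȟ^2 = (0 − 0) − 0 = 0, so Ȟ^2 ≅ 0

Ȟ^0(U;F) ≅ Z/2, Ȟ^1(U;F) ≅ Z/2 and Ȟ^2(U;F) ≅ 0


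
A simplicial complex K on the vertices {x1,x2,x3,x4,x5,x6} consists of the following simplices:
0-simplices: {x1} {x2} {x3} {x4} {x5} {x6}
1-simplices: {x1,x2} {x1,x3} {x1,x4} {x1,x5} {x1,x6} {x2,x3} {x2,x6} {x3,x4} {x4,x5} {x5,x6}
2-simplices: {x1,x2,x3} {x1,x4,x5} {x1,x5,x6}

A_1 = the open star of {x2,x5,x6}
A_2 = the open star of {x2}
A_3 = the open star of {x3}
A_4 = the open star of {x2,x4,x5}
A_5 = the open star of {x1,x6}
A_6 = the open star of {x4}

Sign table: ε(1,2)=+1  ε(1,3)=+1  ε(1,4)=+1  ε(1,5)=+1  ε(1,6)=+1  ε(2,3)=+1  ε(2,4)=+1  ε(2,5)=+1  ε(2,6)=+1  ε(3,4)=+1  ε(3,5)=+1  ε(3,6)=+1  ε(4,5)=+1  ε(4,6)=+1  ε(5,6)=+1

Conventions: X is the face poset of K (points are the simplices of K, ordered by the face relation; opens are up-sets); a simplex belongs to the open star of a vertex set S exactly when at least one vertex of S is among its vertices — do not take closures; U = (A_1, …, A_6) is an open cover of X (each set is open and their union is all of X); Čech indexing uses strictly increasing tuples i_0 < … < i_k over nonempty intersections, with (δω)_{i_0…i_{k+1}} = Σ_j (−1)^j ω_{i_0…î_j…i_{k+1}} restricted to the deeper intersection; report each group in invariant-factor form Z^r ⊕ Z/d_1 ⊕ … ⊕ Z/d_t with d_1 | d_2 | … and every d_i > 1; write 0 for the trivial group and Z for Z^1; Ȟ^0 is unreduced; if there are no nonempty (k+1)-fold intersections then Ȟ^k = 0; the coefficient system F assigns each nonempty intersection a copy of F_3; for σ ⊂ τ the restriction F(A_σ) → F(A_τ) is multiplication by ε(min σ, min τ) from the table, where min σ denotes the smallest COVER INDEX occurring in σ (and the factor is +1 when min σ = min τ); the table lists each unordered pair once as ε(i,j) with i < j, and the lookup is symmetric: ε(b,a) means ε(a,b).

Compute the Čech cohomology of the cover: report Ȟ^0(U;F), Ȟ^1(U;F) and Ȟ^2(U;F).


Ȟ^0 = Z/3,  Ȟ^1 = 0,  Ȟ^2 = 0

nonempty overlaps:
  A1={{x2},{x5},{x6},{x1,x2},{x1,x5},{x1,x6},{x2,x3},{x2,x6},{x4,x5},{x5,x6},{x1,x2,x3},{x1,x4,x5},{x1,x5,x6}} A2={{x2},{x1,x2},{x2,x3},{x2,x6},{x1,x2,x3}} A3={{x3},{x1,x3},{x2,x3},{x3,x4},{x1,x2,x3}} A4={{x2},{x4},{x5},{x1,x2},{x1,x4},{x1,x5},{x2,x3},{x2,x6},{x3,x4},{x4,x5},{x5,x6},{x1,x2,x3},{x1,x4,x5},{x1,x5,x6}} A5={{x1},{x6},{x1,x2},{x1,x3},{x1,x4},{x1,x5},{x1,x6},{x2,x6},{x5,x6},{x1,x2,x3},{x1,x4,x5},{x1,x5,x6}} A6={{x4},{x1,x4},{x3,x4},{x4,x5},{x1,x4,x5}}
  A12={{x2},{x1,x2},{x2,x3},{x2,x6},{x1,x2,x3}} A13={{x2,x3},{x1,x2,x3}} A14={{x2},{x5},{x1,x2},{x1,x5},{x2,x3},{x2,x6},{x4,x5},{x5,x6},{x1,x2,x3},{x1,x4,x5},{x1,x5,x6}} A15={{x6},{x1,x2},{x1,x5},{x1,x6},{x2,x6},{x5,x6},{x1,x2,x3},{x1,x4,x5},{x1,x5,x6}} A16={{x4,x5},{x1,x4,x5}} A23={{x2,x3},{x1,x2,x3}} A24={{x2},{x1,x2},{x2,x3},{x2,x6},{x1,x2,x3}} A25={{x1,x2},{x2,x6},{x1,x2,x3}} A34={{x2,x3},{x3,x4},{x1,x2,x3}} A35={{x1,x3},{x1,x2,x3}} A36={{x3,x4}} A45={{x1,x2},{x1,x4},{x1,x5},{x2,x6},{x5,x6},{x1,x2,x3},{x1,x4,x5},{x1,x5,x6}} A46={{x4},{x1,x4},{x3,x4},{x4,x5},{x1,x4,x5}} A56={{x1,x4},{x1,x4,x5}}
  A123={{x2,x3},{x1,x2,x3}} A124={{x2},{x1,x2},{x2,x3},{x2,x6},{x1,x2,x3}} A125={{x1,x2},{x2,x6},{x1,x2,x3}} A134={{x2,x3},{x1,x2,x3}} A135={{x1,x2,x3}} A145={{x1,x2},{x1,x5},{x2,x6},{x5,x6},{x1,x2,x3},{x1,x4,x5},{x1,x5,x6}} A146={{x4,x5},{x1,x4,x5}} A156={{x1,x4,x5}} A234={{x2,x3},{x1,x2,x3}} A235={{x1,x2,x3}} A245={{x1,x2},{x2,x6},{x1,x2,x3}} A345={{x1,x2,x3}} A346={{x3,x4}} A456={{x1,x4},{x1,x4,x5}}
  A1234={{x2,x3},{x1,x2,x3}} A1235={{x1,x2,x3}} A1245={{x1,x2},{x2,x6},{x1,x2,x3}} A1345={{x1,x2,x3}} A1456={{x1,x4,x5}} A2345={{x1,x2,x3}}
  A12345={{x1,x2,x3}}
C dims 6,14,14,6; δ0: rk_F3 5; δ1: rk_F3 9; δ2: rk_F3 5
degree 0: 6−5−0 = 1 → Ȟ^0 ≅ Z/3
degree 1: 14−9−5 = 0 → Ȟ^1 ≅ 0
degree 2: 14−5−9 = 0 → Ȟ^2 ≅ 0


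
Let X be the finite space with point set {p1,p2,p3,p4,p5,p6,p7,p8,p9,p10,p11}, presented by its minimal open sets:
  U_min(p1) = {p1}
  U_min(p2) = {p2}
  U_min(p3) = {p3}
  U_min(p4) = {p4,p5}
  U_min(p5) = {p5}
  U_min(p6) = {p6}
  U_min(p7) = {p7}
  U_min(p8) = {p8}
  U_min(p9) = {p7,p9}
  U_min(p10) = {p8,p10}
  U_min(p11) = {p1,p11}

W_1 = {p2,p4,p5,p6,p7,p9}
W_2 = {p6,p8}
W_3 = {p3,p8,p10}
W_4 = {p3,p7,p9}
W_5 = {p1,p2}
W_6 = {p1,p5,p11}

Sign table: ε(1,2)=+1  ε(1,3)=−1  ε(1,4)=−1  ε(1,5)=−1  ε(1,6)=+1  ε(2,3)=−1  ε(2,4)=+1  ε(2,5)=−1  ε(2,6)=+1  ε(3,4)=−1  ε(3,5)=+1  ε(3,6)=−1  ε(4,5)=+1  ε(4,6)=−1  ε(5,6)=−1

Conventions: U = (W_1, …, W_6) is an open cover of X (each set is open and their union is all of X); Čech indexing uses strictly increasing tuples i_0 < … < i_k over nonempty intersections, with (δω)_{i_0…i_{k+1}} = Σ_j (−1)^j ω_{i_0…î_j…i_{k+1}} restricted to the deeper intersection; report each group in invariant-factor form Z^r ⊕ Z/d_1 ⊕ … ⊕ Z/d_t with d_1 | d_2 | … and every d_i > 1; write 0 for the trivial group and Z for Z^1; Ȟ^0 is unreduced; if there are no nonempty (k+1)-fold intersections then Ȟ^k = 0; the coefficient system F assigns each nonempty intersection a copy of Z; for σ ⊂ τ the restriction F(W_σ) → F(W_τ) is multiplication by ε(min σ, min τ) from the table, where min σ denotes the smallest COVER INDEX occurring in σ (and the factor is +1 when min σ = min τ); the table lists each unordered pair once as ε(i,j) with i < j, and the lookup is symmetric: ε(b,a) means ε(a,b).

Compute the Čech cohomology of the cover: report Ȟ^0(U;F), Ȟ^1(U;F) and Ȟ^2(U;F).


Ȟ^0 = 0, Ȟ^1 = Z ⊕ Z/2, Ȟ^2 = 0

nonempty intersections:
  W12={p6} W14={p7,p9} W15={p2} W16={p5} W23={p8} W34={p3} W56={p1}
C dims 6,7; δ0: rk 6, SNF 1^5·2
Ȟ^0: (6−6)−0=0 ⇒ 0
Ȟ^1: (7−0)−6=1 plus torsion [2] ⇒ Z ⊕ Z/2
Ȟ^2: (0−0)−0=0 ⇒ 0


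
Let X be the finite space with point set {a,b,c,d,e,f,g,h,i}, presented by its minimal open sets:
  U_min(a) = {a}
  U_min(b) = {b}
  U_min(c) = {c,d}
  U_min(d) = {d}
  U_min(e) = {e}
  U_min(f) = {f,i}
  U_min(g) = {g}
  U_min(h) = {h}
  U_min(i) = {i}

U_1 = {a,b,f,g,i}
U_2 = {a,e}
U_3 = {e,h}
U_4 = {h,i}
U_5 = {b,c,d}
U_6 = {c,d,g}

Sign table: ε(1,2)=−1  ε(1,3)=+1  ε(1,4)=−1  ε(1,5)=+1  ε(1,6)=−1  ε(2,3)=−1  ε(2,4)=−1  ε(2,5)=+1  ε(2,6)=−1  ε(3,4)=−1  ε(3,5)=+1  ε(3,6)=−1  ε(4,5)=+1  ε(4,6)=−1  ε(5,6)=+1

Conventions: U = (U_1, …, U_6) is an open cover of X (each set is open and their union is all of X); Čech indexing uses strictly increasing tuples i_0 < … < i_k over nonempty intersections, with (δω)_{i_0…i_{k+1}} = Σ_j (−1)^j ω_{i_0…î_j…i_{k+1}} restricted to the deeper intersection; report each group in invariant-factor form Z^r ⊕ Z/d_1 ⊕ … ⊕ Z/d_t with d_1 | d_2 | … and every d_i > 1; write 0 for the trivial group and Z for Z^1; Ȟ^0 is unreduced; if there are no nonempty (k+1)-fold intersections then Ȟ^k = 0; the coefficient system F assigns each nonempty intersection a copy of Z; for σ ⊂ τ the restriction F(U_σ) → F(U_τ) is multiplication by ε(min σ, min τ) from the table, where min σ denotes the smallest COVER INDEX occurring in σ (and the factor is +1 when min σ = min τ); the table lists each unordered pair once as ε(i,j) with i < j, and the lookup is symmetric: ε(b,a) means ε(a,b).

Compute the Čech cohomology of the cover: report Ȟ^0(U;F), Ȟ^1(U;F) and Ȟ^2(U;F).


nonempty overlaps:
  U12={a} U14={i} U15={b} U16={g} U23={e} U34={h} U56={c,d}
C dims 6,7; δ0: rk 6, SNF 1^5·2
degree 0: 6−6−0 = 0 → Ȟ^0 ≅ 0
degree 1: 7−0−6 = 1 plus torsion [2] → Ȟ^1 ≅ Z ⊕ Z/2
degree 2: 0−0−0 = 0 → Ȟ^2 ≅ 0

Ȟ^0 = 0,  Ȟ^1 = Z ⊕ Z/2,  Ȟ^2 = 0


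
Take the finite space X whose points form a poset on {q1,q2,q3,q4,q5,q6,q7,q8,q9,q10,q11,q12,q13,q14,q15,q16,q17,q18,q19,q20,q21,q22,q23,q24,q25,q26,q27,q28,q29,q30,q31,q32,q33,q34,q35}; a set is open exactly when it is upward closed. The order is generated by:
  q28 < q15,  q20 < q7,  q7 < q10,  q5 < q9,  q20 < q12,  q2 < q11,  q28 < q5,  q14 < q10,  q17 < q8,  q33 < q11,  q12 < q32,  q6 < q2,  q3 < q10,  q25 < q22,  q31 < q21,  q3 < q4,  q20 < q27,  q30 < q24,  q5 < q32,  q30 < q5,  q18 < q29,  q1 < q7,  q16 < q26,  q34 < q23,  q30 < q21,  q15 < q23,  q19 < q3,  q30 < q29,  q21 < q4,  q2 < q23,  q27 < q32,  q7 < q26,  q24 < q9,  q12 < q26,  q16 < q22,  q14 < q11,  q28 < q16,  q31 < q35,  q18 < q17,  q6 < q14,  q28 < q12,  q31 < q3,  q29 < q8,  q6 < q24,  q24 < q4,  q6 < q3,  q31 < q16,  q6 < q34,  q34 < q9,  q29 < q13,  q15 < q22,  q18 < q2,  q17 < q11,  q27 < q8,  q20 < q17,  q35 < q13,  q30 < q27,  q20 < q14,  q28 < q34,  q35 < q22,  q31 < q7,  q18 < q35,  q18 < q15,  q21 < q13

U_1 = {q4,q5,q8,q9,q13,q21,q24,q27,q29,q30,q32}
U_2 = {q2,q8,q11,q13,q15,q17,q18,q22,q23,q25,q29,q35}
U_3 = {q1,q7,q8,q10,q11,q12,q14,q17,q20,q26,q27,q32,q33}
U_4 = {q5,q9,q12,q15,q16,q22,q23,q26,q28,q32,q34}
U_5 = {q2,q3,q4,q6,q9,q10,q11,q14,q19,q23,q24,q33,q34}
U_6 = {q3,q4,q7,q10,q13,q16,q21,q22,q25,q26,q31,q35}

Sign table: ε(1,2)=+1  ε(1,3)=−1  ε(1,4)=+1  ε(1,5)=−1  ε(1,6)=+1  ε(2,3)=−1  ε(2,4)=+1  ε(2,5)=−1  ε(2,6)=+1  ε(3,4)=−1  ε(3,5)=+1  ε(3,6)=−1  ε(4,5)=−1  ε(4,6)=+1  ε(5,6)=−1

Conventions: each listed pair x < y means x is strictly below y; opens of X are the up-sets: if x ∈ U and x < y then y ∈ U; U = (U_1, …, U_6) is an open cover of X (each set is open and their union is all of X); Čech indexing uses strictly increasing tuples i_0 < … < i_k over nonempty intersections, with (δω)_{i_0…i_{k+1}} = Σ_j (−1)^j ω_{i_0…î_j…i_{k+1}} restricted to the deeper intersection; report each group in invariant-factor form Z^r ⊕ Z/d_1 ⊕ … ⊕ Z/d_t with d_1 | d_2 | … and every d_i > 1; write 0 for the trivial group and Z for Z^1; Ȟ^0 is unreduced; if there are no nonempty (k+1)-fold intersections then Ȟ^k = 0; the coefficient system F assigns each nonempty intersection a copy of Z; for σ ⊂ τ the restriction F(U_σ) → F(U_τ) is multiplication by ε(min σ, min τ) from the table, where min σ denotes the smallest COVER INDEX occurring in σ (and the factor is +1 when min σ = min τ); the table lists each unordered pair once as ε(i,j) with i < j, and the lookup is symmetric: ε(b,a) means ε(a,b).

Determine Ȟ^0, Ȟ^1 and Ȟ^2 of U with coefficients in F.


nonempty overlaps:
  U12={q8,q13,q29} U13={q8,q27,q32} U14={q5,q9,q32} U15={q4,q9,q24} U16={q4,q13,q21} U23={q8,q11,q17} U24={q15,q22,q23} U25={q2,q11,q23} U26={q13,q22,q25,q35} U34={q12,q26,q32} U35={q10,q11,q14,q33} U36={q7,q10,q26} U45={q9,q23,q34} U46={q16,q22,q26} U56={q3,q4,q10}
  U123={q8} U126={q13} U134={q32} U145={q9} U156={q4} U235={q11} U245={q23} U246={q22} U346={q26} U356={q10}
C dims 6,15,10; δ0: rk 5, SNF 1^5; δ1: rk 10, SNF 1^9·2
degree 0: 6−5−0 = 1 → Ȟ^0 ≅ Z
degree 1: 15−10−5 = 0 → Ȟ^1 ≅ 0
degree 2: 10−0−10 = 0 plus torsion [2] → Ȟ^2 ≅ Z/2

Ȟ^0 = Z, Ȟ^1 = 0, Ȟ^2 = Z/2


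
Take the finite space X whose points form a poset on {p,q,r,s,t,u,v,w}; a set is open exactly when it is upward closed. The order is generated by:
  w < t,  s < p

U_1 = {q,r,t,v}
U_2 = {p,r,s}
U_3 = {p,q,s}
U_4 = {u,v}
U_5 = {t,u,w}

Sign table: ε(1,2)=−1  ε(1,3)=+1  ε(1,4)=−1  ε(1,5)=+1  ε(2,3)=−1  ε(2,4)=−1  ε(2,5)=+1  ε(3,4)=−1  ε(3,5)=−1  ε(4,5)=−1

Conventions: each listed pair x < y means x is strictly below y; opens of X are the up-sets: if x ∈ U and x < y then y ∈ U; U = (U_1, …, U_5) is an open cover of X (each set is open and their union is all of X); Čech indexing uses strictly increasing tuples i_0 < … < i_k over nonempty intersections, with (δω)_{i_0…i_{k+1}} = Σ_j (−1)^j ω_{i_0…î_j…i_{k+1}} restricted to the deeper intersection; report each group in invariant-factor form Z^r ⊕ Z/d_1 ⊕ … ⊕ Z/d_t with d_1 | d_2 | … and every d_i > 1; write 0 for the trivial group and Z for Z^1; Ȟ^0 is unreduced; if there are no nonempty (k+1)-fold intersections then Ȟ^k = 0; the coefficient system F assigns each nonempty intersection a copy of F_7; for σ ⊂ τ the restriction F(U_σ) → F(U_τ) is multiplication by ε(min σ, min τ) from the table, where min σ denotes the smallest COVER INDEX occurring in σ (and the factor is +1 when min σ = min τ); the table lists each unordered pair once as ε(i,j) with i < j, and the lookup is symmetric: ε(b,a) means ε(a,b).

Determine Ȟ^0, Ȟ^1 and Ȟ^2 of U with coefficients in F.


Ȟ^0(U;F) ≅ Z/7, Ȟ^1(U;F) ≅ Z/7 ⊕ Z/7, Ȟ^2(U;F) ≅ 0

cover nerve:
  U12={r} U13={q} U14={v} U15={t} U23={p,s} U45={u}
C dims 5,6; δ0: rk_F7 4
Ȟ^0: (5−4)−0=1 ⇒ Z/7
Ȟ^1: (6−0)−4=2 ⇒ Z/7 ⊕ Z/7
Ȟ^2: (0−0)−0=0 ⇒ 0
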